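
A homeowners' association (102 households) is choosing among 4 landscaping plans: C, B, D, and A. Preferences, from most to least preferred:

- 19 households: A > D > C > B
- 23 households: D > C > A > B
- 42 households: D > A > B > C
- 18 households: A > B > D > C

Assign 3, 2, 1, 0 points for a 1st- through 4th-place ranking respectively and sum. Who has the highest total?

D

C: 19·1 + 23·2 + 42·0 + 18·0 = 65
B: 19·0 + 23·0 + 42·1 + 18·2 = 78
D: 19·2 + 23·3 + 42·3 + 18·1 = 251
A: 19·3 + 23·1 + 42·2 + 18·3 = 218
D has the highest Borda score (251).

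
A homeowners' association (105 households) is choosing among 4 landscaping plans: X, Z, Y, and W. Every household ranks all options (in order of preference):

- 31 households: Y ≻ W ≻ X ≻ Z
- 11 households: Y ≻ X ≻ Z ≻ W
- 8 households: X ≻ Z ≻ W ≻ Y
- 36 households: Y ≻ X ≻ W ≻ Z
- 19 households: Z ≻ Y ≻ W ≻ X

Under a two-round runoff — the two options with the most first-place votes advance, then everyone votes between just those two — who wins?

Y

Round 1 first-place votes: X 8, Z 19, Y 78, W 0.
Y and Z advance.
Runoff: Y is preferred to Z by 78 voters; Z by 27.
Y wins the runoff.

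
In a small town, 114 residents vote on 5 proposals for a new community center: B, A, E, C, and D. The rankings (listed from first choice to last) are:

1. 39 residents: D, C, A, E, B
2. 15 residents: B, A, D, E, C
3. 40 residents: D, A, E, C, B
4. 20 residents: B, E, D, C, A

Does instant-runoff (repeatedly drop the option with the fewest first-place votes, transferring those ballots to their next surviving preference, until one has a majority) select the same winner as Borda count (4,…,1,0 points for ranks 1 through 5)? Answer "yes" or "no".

Instant-runoff — R1 B 35, A 0, E 0, C 0, D 79 (D winner). Winner: D.
Borda — scores: B 140, A 243, E 194, C 177, D 386. Winner: D.
The two methods agree.

yes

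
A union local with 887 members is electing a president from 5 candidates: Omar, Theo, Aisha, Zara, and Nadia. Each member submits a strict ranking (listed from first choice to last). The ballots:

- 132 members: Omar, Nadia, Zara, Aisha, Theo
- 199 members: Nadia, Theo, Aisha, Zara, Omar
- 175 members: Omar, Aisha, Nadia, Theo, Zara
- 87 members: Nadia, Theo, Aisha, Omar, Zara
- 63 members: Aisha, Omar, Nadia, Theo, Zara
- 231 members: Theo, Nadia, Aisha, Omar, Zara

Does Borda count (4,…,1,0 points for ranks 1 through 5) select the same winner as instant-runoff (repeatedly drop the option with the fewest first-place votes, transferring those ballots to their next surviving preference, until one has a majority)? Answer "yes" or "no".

yes

Borda — scores: Omar 1735, Theo 2020, Aisha 1943, Zara 463, Nadia 2709. Winner: Nadia.
Instant-runoff — R1 Omar 307, Theo 231, Aisha 63, Zara 0, Nadia 286 (Zara out); R2 Omar 307, Theo 231, Aisha 63, Nadia 286 (Aisha out); R3 Omar 370, Theo 231, Nadia 286 (Theo out); R4 Omar 370, Nadia 517 (Nadia winner). Winner: Nadia.
The two methods agree.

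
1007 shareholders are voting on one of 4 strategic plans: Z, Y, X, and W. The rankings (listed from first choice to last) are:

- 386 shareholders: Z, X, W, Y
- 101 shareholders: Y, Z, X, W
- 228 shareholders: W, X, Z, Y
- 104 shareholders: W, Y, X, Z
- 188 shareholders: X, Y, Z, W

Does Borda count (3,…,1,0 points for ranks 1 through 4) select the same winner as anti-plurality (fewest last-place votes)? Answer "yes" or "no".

Borda — scores: Z 1776, Y 887, X 1997, W 1382. Winner: X.
Anti-plurality — last-place votes: Z 104, Y 614, X 0, W 289. Winner: X.
The two methods agree.

yes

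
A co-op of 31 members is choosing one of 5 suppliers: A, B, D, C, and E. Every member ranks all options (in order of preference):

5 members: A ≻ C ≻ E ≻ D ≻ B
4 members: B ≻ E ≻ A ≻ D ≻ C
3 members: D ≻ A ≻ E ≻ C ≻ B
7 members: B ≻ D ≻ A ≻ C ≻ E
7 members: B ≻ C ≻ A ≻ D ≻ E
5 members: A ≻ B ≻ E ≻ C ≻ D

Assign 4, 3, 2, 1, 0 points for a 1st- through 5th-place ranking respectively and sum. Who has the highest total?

A: 5·4 + 4·2 + 3·3 + 7·2 + 7·2 + 5·4 = 85
B: 5·0 + 4·4 + 3·0 + 7·4 + 7·4 + 5·3 = 87
D: 5·1 + 4·1 + 3·4 + 7·3 + 7·1 + 5·0 = 49
C: 5·3 + 4·0 + 3·1 + 7·1 + 7·3 + 5·1 = 51
E: 5·2 + 4·3 + 3·2 + 7·0 + 7·0 + 5·2 = 38
B has the highest Borda score (87).

B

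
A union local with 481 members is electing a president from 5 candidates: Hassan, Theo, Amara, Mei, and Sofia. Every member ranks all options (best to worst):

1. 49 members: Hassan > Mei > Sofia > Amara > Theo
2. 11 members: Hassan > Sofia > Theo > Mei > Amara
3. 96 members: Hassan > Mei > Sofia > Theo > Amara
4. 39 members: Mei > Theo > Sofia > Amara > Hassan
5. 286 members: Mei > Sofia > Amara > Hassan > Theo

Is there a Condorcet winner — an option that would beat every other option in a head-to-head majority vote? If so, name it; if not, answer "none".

Mei vs Hassan: 325–156 for Mei.
Mei vs Theo: 470–11 for Mei.
Mei vs Amara: 481–0 for Mei.
Mei vs Sofia: 470–11 for Mei.
Mei beats every other option head-to-head.

Mei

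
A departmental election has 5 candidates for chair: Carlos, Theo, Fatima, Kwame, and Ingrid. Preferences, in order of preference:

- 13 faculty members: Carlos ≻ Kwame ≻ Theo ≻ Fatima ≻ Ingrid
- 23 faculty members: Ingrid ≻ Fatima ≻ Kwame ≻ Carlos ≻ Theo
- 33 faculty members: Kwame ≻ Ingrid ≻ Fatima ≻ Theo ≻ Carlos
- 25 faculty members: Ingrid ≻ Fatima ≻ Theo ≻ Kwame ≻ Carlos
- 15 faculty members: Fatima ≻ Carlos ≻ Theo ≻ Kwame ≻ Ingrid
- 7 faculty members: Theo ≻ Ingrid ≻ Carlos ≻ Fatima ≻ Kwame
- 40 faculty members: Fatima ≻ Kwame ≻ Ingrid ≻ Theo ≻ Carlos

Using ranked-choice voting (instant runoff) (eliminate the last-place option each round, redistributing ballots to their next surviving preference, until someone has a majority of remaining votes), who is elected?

Ingrid

Round 1: Carlos 13, Theo 7, Fatima 55, Kwame 33, Ingrid 48. Eliminate Theo.
Round 2: Carlos 13, Fatima 55, Kwame 33, Ingrid 55. Eliminate Carlos.
Round 3: Fatima 55, Kwame 46, Ingrid 55. Eliminate Kwame.
Round 4: Fatima 68, Ingrid 88. Ingrid has a majority.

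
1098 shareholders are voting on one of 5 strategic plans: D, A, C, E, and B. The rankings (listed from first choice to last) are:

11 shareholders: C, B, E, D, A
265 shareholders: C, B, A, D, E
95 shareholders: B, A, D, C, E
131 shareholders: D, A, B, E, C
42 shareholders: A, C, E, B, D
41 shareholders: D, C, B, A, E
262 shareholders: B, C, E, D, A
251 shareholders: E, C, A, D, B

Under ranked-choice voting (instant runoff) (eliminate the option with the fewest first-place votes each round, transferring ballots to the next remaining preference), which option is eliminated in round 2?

D

Round 1: D 172, A 42, C 276, E 251, B 357. Eliminate A.
Round 2: D 172, C 318, E 251, B 357. Eliminate D.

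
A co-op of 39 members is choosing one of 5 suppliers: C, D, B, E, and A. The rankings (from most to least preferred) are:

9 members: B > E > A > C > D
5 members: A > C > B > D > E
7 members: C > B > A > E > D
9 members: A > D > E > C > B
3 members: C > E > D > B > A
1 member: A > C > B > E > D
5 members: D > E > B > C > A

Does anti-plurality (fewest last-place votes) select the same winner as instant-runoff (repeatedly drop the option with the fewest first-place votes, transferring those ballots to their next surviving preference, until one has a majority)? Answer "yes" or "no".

Anti-plurality — last-place votes: C 0, D 17, B 9, E 5, A 8. Winner: C.
Instant-runoff — R1 C 10, D 5, B 9, E 0, A 15 (E out); R2 C 10, D 5, B 9, A 15 (D out); R3 C 10, B 14, A 15 (C out); R4 B 24, A 15 (B winner). Winner: B.
The two methods disagree.

no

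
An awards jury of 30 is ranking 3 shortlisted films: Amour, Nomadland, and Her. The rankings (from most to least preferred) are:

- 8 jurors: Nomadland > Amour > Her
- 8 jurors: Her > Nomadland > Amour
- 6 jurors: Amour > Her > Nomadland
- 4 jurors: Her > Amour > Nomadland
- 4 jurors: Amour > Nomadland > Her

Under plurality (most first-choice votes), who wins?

Her

First-place votes: Amour 10, Nomadland 8, Her 12.
Her has the most first-place votes.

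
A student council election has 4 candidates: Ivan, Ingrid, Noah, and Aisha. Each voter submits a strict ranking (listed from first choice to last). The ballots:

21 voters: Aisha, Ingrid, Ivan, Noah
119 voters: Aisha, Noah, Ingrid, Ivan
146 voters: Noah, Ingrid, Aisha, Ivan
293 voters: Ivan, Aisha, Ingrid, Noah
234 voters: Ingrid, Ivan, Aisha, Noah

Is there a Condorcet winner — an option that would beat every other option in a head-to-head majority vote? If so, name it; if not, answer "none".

none

Checking pairwise contests:
Ingrid beats Ivan 520–293.
Aisha beats Ingrid 433–380.
Ivan beats Noah 548–265.
Ivan beats Aisha 527–286.
Every option loses at least one head-to-head, so there is no Condorcet winner.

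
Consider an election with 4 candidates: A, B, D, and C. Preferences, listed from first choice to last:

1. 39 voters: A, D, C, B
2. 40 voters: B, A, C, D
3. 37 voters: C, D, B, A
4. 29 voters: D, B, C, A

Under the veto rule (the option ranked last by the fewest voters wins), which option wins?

C

Last-place votes: A 66, B 39, D 40, C 0.
C is ranked last by the fewest voters, so C wins.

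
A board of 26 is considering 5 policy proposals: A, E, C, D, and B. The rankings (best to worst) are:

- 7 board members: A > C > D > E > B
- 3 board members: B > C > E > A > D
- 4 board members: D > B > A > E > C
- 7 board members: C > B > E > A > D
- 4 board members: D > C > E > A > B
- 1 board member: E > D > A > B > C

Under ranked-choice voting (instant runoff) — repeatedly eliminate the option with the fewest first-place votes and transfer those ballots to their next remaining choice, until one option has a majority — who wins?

Round 1: A 7, E 1, C 7, D 8, B 3. Eliminate E.
Round 2: A 7, C 7, D 9, B 3. Eliminate B.
Round 3: A 7, C 10, D 9. Eliminate A.
Round 4: C 17, D 9. C has a majority.

C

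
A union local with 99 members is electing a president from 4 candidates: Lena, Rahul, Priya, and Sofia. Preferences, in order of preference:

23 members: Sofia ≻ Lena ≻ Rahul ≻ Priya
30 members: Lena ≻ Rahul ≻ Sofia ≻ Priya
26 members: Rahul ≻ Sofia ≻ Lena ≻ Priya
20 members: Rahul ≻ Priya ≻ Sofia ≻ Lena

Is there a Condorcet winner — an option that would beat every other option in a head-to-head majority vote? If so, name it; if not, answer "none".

none

Checking pairwise contests:
Sofia beats Lena 69–30.
Lena beats Rahul 53–46.
Lena beats Priya 79–20.
Rahul beats Sofia 76–23.
Every option loses at least one head-to-head, so there is no Condorcet winner.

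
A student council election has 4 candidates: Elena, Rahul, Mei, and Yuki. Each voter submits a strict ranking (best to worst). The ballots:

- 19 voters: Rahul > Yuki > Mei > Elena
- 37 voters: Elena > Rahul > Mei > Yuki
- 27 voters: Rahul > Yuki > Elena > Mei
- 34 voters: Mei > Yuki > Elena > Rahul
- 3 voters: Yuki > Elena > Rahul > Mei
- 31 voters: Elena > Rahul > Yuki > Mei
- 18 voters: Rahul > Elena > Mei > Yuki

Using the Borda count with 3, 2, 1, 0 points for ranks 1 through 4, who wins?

Elena: 19·0 + 37·3 + 27·1 + 34·1 + 3·2 + 31·3 + 18·2 = 307
Rahul: 19·3 + 37·2 + 27·3 + 34·0 + 3·1 + 31·2 + 18·3 = 331
Mei: 19·1 + 37·1 + 27·0 + 34·3 + 3·0 + 31·0 + 18·1 = 176
Yuki: 19·2 + 37·0 + 27·2 + 34·2 + 3·3 + 31·1 + 18·0 = 200
Rahul has the highest Borda score (331).

Rahul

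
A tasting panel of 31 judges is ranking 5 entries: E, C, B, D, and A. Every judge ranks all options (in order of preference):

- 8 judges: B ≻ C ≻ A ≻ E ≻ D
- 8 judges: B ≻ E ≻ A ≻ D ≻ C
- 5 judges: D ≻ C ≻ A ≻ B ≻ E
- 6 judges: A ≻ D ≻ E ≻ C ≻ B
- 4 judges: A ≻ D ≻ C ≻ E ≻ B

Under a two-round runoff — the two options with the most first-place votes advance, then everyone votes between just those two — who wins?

B

Round 1 first-place votes: E 0, C 0, B 16, D 5, A 10.
B and A advance.
Runoff: B is preferred to A by 16 voters; A by 15.
B wins the runoff.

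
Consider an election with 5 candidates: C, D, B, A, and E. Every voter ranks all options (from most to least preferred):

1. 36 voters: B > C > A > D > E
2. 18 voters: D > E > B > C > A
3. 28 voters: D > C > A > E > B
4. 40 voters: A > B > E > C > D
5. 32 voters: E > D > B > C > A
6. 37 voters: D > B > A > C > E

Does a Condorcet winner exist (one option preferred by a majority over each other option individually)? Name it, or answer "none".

D vs C: 115–76 for D.
D vs B: 115–76 for D.
D vs A: 115–76 for D.
D vs E: 119–72 for D.
D beats every other option head-to-head.

D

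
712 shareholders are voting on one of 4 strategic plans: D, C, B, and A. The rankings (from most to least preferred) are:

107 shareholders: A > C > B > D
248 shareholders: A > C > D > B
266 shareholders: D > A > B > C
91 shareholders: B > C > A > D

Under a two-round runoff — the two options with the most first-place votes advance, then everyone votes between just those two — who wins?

A

Round 1 first-place votes: D 266, C 0, B 91, A 355.
A and D advance.
Runoff: A is preferred to D by 446 voters; D by 266.
A wins the runoff.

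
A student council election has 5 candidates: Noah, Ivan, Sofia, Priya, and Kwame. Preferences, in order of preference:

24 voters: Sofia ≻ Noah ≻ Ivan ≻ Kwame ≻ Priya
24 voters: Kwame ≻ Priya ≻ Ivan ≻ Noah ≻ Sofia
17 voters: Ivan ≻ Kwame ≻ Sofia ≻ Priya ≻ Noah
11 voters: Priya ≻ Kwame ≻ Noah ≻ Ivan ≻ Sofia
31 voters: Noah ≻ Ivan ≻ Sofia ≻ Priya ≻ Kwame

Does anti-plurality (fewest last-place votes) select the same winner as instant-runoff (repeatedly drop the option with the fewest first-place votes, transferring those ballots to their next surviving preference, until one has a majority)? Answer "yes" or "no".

no

Anti-plurality — last-place votes: Noah 17, Ivan 0, Sofia 35, Priya 24, Kwame 31. Winner: Ivan.
Instant-runoff — R1 Noah 31, Ivan 17, Sofia 24, Priya 11, Kwame 24 (Priya out); R2 Noah 31, Ivan 17, Sofia 24, Kwame 35 (Ivan out); R3 Noah 31, Sofia 24, Kwame 52 (Sofia out); R4 Noah 55, Kwame 52 (Noah winner). Winner: Noah.
The two methods disagree.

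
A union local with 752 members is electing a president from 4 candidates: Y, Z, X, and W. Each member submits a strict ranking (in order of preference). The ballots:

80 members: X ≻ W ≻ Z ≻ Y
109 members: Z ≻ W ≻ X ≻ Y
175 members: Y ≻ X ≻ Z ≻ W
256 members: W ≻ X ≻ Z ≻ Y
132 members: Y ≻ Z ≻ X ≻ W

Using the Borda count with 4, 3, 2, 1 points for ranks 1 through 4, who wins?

X

Y: 80·1 + 109·1 + 175·4 + 256·1 + 132·4 = 1673
Z: 80·2 + 109·4 + 175·2 + 256·2 + 132·3 = 1854
X: 80·4 + 109·2 + 175·3 + 256·3 + 132·2 = 2095
W: 80·3 + 109·3 + 175·1 + 256·4 + 132·1 = 1898
X has the highest Borda score (2095).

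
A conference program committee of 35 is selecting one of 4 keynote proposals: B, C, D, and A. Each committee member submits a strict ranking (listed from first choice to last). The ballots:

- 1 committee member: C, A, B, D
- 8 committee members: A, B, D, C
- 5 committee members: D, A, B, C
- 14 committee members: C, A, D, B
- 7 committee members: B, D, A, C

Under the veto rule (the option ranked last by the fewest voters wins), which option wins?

A

Last-place votes: B 14, C 20, D 1, A 0.
A is ranked last by the fewest voters, so A wins.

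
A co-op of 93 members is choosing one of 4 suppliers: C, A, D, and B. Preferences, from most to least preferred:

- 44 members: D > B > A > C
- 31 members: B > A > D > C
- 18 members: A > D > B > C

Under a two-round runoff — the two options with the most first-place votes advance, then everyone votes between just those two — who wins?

Round 1 first-place votes: C 0, A 18, D 44, B 31.
D and B advance.
Runoff: D is preferred to B by 62 voters; B by 31.
D wins the runoff.

D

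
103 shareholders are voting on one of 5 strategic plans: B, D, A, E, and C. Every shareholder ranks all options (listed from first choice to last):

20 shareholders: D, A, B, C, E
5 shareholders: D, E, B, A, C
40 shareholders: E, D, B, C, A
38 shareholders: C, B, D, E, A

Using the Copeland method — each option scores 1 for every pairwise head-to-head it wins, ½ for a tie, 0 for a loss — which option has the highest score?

B: beats A, E, and C; loses to D → score 3.
D: beats B, A, E, and C → score 4.
A: loses to B, D, E, and C → score 0.
E: beats A; loses to B, D, and C → score 1.
C: beats A and E; loses to B and D → score 2.
D has the best pairwise record.

D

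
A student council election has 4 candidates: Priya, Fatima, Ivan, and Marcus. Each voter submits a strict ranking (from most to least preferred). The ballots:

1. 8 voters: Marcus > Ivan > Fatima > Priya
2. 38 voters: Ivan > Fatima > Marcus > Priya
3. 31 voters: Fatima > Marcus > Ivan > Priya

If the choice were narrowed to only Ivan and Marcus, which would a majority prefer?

Voters preferring Ivan to Marcus: 38; preferring Marcus to Ivan: 39.
Marcus wins the head-to-head.

Marcus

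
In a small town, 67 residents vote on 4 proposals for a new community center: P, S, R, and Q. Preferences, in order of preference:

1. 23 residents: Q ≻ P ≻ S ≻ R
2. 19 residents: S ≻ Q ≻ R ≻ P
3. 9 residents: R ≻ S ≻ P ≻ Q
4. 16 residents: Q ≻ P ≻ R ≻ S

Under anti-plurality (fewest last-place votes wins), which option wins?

Last-place votes: P 19, S 16, R 23, Q 9.
Q is ranked last by the fewest voters, so Q wins.

Q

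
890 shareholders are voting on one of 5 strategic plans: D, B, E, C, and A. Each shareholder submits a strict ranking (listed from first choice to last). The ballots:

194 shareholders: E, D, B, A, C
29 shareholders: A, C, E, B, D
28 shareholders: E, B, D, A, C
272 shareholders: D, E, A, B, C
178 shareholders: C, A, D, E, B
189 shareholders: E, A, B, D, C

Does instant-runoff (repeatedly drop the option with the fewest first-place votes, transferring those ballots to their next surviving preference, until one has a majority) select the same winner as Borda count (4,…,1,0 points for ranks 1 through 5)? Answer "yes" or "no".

Instant-runoff — R1 D 272, B 0, E 411, C 178, A 29 (B out); R2 D 272, E 411, C 178, A 29 (A out); R3 D 272, E 411, C 207 (C out); R4 D 450, E 440 (D winner). Winner: D.
Borda — scores: D 2271, B 1151, E 2696, C 799, A 1983. Winner: E.
The two methods disagree.

no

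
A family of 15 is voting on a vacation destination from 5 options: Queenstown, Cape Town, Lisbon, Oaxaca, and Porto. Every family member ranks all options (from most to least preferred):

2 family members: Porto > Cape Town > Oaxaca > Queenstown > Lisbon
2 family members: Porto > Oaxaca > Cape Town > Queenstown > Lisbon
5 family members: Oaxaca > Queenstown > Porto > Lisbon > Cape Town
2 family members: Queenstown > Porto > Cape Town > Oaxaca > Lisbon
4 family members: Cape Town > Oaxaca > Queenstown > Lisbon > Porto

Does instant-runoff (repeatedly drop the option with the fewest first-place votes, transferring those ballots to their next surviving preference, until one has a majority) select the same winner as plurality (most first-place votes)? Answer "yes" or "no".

Instant-runoff — R1 Queenstown 2, Cape Town 4, Lisbon 0, Oaxaca 5, Porto 4 (Lisbon out); R2 Queenstown 2, Cape Town 4, Oaxaca 5, Porto 4 (Queenstown out); R3 Cape Town 4, Oaxaca 5, Porto 6 (Cape Town out); R4 Oaxaca 9, Porto 6 (Oaxaca winner). Winner: Oaxaca.
Plurality — first-place votes: Queenstown 2, Cape Town 4, Lisbon 0, Oaxaca 5, Porto 4. Winner: Oaxaca.
The two methods agree.

yes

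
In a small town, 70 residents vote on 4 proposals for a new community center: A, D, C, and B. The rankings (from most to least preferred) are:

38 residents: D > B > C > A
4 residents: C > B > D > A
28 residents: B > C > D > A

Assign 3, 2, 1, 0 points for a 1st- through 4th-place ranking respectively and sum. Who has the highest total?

B

A: 38·0 + 4·0 + 28·0 = 0
D: 38·3 + 4·1 + 28·1 = 146
C: 38·1 + 4·3 + 28·2 = 106
B: 38·2 + 4·2 + 28·3 = 168
B has the highest Borda score (168).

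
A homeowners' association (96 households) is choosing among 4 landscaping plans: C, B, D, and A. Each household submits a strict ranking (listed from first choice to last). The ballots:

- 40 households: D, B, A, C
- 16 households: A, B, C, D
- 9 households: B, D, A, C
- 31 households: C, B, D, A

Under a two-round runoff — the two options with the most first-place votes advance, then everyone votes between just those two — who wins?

Round 1 first-place votes: C 31, B 9, D 40, A 16.
D and C advance.
Runoff: D is preferred to C by 49 voters; C by 47.
D wins the runoff.

D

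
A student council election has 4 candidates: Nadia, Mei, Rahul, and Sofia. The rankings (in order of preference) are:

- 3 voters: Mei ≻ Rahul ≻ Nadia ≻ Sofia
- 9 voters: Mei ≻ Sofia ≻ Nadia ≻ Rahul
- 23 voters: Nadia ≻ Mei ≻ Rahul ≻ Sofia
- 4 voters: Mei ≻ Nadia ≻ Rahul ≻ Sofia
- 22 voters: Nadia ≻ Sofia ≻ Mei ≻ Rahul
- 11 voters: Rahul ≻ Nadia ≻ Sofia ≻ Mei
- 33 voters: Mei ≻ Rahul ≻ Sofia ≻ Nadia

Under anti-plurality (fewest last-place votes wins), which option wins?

Mei

Last-place votes: Nadia 33, Mei 11, Rahul 31, Sofia 30.
Mei is ranked last by the fewest voters, so Mei wins.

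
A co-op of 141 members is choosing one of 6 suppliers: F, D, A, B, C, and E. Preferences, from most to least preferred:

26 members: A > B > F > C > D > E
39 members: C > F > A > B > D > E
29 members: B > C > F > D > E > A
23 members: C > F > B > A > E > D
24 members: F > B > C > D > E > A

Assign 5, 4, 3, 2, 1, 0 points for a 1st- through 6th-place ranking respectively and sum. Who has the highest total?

C

F: 26·3 + 39·4 + 29·3 + 23·4 + 24·5 = 533
D: 26·1 + 39·1 + 29·2 + 23·0 + 24·2 = 171
A: 26·5 + 39·3 + 29·0 + 23·2 + 24·0 = 293
B: 26·4 + 39·2 + 29·5 + 23·3 + 24·4 = 492
C: 26·2 + 39·5 + 29·4 + 23·5 + 24·3 = 550
E: 26·0 + 39·0 + 29·1 + 23·1 + 24·1 = 76
C has the highest Borda score (550).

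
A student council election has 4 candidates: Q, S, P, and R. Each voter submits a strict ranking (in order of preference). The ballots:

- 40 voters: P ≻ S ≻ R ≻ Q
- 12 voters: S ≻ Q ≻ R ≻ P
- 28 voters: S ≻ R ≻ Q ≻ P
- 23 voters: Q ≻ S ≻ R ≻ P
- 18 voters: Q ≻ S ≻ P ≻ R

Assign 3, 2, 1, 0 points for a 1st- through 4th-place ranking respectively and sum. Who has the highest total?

S

Q: 40·0 + 12·2 + 28·1 + 23·3 + 18·3 = 175
S: 40·2 + 12·3 + 28·3 + 23·2 + 18·2 = 282
P: 40·3 + 12·0 + 28·0 + 23·0 + 18·1 = 138
R: 40·1 + 12·1 + 28·2 + 23·1 + 18·0 = 131
S has the highest Borda score (282).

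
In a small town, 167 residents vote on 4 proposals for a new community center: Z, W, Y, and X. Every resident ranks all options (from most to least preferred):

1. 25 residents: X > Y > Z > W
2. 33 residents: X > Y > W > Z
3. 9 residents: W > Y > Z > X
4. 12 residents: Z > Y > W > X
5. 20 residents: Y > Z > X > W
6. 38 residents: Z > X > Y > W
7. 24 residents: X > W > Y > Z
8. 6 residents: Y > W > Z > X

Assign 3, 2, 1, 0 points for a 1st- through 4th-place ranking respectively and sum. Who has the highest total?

X

Z: 25·1 + 33·0 + 9·1 + 12·3 + 20·2 + 38·3 + 24·0 + 6·1 = 230
W: 25·0 + 33·1 + 9·3 + 12·1 + 20·0 + 38·0 + 24·2 + 6·2 = 132
Y: 25·2 + 33·2 + 9·2 + 12·2 + 20·3 + 38·1 + 24·1 + 6·3 = 298
X: 25·3 + 33·3 + 9·0 + 12·0 + 20·1 + 38·2 + 24·3 + 6·0 = 342
X has the highest Borda score (342).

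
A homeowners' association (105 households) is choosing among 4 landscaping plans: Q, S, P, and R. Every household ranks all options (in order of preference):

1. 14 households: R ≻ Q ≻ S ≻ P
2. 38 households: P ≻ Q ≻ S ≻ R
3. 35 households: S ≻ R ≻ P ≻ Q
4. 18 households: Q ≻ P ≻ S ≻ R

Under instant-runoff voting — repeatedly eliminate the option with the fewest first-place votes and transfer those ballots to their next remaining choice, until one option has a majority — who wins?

P

Round 1: Q 18, S 35, P 38, R 14. Eliminate R.
Round 2: Q 32, S 35, P 38. Eliminate Q.
Round 3: S 49, P 56. P has a majority.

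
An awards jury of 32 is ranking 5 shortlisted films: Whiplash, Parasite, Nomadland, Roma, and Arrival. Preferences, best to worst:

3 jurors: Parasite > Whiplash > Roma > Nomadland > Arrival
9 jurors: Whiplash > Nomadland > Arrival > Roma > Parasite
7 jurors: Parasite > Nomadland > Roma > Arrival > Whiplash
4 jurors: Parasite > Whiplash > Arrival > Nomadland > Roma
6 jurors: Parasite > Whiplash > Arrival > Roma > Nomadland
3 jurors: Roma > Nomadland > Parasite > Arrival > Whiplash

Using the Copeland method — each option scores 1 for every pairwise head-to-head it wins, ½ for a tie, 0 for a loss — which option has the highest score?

Whiplash: beats Nomadland, Roma, and Arrival; loses to Parasite → score 3.
Parasite: beats Whiplash, Nomadland, Roma, and Arrival → score 4.
Nomadland: beats Roma and Arrival; loses to Whiplash and Parasite → score 2.
Roma: loses to Whiplash, Parasite, Nomadland, and Arrival → score 0.
Arrival: beats Roma; loses to Whiplash, Parasite, and Nomadland → score 1.
Parasite has the best pairwise record.

Parasite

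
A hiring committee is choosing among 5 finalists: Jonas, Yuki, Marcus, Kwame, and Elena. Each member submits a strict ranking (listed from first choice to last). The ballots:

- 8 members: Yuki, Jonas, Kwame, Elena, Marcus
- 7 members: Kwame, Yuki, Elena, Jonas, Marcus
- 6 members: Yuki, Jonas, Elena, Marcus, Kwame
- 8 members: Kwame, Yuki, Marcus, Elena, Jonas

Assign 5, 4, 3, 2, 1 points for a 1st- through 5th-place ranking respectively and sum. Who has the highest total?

Jonas: 8·4 + 7·2 + 6·4 + 8·1 = 78
Yuki: 8·5 + 7·4 + 6·5 + 8·4 = 130
Marcus: 8·1 + 7·1 + 6·2 + 8·3 = 51
Kwame: 8·3 + 7·5 + 6·1 + 8·5 = 105
Elena: 8·2 + 7·3 + 6·3 + 8·2 = 71
Yuki has the highest Borda score (130).

Yuki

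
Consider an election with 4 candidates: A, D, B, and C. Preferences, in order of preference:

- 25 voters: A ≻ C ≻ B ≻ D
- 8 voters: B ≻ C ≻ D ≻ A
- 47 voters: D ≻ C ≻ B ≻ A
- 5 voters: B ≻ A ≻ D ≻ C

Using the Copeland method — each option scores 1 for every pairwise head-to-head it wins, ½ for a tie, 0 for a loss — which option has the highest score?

A: loses to D, B, and C → score 0.
D: beats A, B, and C → score 3.
B: beats A; loses to D and C → score 1.
C: beats A and B; loses to D → score 2.
D has the best pairwise record.

D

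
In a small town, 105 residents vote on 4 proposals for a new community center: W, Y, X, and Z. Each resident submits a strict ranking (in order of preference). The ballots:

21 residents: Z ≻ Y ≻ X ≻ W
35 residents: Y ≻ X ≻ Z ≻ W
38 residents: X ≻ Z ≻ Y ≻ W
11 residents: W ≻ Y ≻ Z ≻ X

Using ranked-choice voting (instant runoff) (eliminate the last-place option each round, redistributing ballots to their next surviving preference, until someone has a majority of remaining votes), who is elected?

Y

Round 1: W 11, Y 35, X 38, Z 21. Eliminate W.
Round 2: Y 46, X 38, Z 21. Eliminate Z.
Round 3: Y 67, X 38. Y has a majority.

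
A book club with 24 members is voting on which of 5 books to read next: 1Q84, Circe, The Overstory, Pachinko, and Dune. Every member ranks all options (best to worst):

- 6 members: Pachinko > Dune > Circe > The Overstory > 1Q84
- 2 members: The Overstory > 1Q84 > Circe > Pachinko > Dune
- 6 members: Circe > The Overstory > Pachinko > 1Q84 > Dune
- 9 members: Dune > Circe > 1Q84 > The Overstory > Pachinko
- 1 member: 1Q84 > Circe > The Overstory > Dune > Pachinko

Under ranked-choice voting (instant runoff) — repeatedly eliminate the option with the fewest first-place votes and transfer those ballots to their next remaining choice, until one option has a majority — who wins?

Dune

Round 1: 1Q84 1, Circe 6, The Overstory 2, Pachinko 6, Dune 9. Eliminate 1Q84.
Round 2: Circe 7, The Overstory 2, Pachinko 6, Dune 9. Eliminate The Overstory.
Round 3: Circe 9, Pachinko 6, Dune 9. Eliminate Pachinko.
Round 4: Circe 9, Dune 15. Dune has a majority.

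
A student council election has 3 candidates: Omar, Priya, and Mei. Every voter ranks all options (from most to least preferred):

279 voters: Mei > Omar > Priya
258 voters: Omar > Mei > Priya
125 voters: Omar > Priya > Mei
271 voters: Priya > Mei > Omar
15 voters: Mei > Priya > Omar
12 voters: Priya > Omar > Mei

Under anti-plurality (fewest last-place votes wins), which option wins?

Mei

Last-place votes: Omar 286, Priya 537, Mei 137.
Mei is ranked last by the fewest voters, so Mei wins.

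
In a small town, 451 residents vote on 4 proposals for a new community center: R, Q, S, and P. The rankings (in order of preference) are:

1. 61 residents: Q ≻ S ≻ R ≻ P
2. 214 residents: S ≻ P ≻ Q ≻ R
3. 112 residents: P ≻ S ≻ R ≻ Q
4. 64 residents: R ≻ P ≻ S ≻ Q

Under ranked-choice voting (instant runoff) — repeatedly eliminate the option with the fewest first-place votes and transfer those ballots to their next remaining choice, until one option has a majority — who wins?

S

Round 1: R 64, Q 61, S 214, P 112. Eliminate Q.
Round 2: R 64, S 275, P 112. S has a majority.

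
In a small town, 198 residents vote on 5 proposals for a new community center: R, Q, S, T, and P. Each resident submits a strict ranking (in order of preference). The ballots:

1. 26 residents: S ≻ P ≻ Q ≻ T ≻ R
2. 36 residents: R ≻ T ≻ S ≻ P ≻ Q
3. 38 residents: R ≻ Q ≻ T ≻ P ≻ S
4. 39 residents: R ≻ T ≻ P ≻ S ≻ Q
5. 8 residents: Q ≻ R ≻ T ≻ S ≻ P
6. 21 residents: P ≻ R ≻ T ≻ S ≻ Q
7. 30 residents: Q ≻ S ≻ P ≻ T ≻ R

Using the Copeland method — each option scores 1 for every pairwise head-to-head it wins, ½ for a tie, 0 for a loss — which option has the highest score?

R: beats Q, S, T, and P → score 4.
Q: beats T; loses to R, S, and P → score 1.
S: beats Q and P; loses to R and T → score 2.
T: beats S and P; loses to R and Q → score 2.
P: beats Q; loses to R, S, and T → score 1.
R has the best pairwise record.

R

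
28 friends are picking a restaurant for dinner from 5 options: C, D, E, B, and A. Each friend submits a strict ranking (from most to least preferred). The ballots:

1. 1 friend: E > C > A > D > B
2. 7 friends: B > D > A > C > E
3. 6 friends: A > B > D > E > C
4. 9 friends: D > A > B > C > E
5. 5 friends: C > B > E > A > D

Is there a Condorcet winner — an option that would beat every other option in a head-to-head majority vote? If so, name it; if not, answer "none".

Checking pairwise contests:
D beats C 22–6.
B beats D 18–10.
C beats E 21–7.
A beats B 16–12.
D beats A 16–12.
Every option loses at least one head-to-head, so there is no Condorcet winner.

none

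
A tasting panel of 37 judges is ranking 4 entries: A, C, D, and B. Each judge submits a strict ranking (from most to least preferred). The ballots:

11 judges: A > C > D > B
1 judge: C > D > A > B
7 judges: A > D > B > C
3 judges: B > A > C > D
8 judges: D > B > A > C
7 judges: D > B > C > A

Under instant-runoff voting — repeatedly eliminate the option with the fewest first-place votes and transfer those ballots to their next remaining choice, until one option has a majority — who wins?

Round 1: A 18, C 1, D 15, B 3. Eliminate C.
Round 2: A 18, D 16, B 3. Eliminate B.
Round 3: A 21, D 16. A has a majority.

A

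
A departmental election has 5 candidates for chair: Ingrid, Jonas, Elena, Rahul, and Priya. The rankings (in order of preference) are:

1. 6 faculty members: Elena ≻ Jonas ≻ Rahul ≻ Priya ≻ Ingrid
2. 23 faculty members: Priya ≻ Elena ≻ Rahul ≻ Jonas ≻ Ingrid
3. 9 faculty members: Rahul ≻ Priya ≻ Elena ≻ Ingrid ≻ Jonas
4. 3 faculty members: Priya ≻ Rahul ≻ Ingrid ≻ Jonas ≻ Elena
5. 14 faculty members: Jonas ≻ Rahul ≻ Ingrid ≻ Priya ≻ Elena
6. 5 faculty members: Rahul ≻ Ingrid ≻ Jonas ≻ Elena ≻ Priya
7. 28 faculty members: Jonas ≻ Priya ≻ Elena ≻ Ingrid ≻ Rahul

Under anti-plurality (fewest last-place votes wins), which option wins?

Last-place votes: Ingrid 29, Jonas 9, Elena 17, Rahul 28, Priya 5.
Priya is ranked last by the fewest voters, so Priya wins.

Priya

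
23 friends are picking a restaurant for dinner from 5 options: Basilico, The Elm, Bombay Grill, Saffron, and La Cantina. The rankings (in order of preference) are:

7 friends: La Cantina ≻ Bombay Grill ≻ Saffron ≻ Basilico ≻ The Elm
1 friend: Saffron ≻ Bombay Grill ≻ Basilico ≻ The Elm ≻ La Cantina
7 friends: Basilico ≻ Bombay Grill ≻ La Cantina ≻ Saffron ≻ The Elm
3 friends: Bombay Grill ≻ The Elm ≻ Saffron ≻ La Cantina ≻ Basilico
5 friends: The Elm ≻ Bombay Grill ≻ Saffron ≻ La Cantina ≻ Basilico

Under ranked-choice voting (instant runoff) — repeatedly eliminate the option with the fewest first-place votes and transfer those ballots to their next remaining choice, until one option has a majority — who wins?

Round 1: Basilico 7, The Elm 5, Bombay Grill 3, Saffron 1, La Cantina 7. Eliminate Saffron.
Round 2: Basilico 7, The Elm 5, Bombay Grill 4, La Cantina 7. Eliminate Bombay Grill.
Round 3: Basilico 8, The Elm 8, La Cantina 7. Eliminate La Cantina.
Round 4: Basilico 15, The Elm 8. Basilico has a majority.

Basilico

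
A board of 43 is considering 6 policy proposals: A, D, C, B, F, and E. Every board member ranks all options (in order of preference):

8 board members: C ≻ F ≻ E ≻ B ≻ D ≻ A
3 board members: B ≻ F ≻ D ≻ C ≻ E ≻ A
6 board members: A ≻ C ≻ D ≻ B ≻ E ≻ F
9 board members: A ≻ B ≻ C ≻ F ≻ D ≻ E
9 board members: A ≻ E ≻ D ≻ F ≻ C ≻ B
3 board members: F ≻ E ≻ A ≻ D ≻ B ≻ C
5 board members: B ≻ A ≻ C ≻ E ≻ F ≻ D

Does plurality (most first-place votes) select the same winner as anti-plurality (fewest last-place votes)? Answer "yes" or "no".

no

Plurality — first-place votes: A 24, D 0, C 8, B 8, F 3, E 0. Winner: A.
Anti-plurality — last-place votes: A 11, D 5, C 3, B 9, F 6, E 9. Winner: C.
The two methods disagree.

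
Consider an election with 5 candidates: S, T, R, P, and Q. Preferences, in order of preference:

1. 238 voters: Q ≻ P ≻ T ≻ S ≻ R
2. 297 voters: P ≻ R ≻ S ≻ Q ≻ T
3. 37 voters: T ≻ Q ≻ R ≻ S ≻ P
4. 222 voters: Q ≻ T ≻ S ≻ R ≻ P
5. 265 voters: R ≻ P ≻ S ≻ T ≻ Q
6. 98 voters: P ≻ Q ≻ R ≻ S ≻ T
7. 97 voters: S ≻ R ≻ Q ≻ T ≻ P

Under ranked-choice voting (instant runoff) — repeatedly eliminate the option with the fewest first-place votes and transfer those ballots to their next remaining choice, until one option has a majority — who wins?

P

Round 1: S 97, T 37, R 265, P 395, Q 460. Eliminate T.
Round 2: S 97, R 265, P 395, Q 497. Eliminate S.
Round 3: R 362, P 395, Q 497. Eliminate R.
Round 4: P 660, Q 594. P has a majority.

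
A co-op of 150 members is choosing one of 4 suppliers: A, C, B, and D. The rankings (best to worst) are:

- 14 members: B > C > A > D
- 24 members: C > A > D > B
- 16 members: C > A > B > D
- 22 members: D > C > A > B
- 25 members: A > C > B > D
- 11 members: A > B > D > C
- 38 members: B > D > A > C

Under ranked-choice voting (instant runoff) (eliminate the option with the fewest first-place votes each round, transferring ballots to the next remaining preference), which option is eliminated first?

Round 1: A 36, C 40, B 52, D 22. Eliminate D.

D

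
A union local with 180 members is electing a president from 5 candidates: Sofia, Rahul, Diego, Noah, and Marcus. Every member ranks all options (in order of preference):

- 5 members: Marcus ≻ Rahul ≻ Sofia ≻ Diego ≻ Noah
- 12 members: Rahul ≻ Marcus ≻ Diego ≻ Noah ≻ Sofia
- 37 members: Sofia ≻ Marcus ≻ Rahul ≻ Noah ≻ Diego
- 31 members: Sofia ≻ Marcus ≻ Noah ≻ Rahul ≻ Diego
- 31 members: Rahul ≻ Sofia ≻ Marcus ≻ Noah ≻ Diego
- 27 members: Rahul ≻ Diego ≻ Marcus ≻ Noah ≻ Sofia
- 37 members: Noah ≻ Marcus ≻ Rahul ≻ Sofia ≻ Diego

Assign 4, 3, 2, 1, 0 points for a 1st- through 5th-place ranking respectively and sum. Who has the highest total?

Marcus

Sofia: 5·2 + 12·0 + 37·4 + 31·4 + 31·3 + 27·0 + 37·1 = 412
Rahul: 5·3 + 12·4 + 37·2 + 31·1 + 31·4 + 27·4 + 37·2 = 474
Diego: 5·1 + 12·2 + 37·0 + 31·0 + 31·0 + 27·3 + 37·0 = 110
Noah: 5·0 + 12·1 + 37·1 + 31·2 + 31·1 + 27·1 + 37·4 = 317
Marcus: 5·4 + 12·3 + 37·3 + 31·3 + 31·2 + 27·2 + 37·3 = 487
Marcus has the highest Borda score (487).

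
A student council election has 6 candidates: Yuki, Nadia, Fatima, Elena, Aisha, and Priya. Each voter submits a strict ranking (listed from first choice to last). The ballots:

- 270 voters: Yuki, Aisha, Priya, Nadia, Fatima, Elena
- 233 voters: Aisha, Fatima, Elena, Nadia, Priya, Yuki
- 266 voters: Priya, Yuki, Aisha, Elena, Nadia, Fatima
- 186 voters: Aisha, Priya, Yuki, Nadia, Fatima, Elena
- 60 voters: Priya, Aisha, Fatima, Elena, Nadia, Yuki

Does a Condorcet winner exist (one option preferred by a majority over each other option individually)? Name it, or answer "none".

Checking pairwise contests:
Priya beats Yuki 745–270.
Yuki beats Nadia 722–293.
Yuki beats Fatima 722–293.
Yuki beats Elena 722–293.
Yuki beats Aisha 536–479.
Aisha beats Priya 689–326.
Every option loses at least one head-to-head, so there is no Condorcet winner.

none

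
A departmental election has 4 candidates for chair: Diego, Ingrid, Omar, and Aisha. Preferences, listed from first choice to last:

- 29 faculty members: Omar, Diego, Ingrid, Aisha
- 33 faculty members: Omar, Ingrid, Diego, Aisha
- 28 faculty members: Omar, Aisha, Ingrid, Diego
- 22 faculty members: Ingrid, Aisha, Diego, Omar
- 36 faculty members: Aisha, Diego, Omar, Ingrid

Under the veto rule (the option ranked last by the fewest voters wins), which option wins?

Omar

Last-place votes: Diego 28, Ingrid 36, Omar 22, Aisha 62.
Omar is ranked last by the fewest voters, so Omar wins.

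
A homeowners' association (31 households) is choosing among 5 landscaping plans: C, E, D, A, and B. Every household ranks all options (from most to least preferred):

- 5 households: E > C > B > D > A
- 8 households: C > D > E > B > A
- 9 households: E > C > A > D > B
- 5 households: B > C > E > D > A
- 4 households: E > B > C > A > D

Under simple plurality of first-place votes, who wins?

First-place votes: C 8, E 18, D 0, A 0, B 5.
E has the most first-place votes.

E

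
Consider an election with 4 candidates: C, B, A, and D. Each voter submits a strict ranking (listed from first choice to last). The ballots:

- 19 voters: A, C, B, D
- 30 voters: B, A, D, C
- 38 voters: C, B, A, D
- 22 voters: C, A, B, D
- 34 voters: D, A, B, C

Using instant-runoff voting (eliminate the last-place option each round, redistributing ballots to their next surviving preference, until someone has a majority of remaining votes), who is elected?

Round 1: C 60, B 30, A 19, D 34. Eliminate A.
Round 2: C 79, B 30, D 34. C has a majority.

C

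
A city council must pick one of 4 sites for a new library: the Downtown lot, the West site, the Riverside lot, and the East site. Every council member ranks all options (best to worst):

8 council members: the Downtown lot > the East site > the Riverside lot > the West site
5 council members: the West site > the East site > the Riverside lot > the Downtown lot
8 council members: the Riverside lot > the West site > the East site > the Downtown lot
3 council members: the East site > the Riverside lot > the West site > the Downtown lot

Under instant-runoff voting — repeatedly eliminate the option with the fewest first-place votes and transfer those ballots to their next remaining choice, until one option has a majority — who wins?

the Riverside lot

Round 1: the Downtown lot 8, the West site 5, the Riverside lot 8, the East site 3. Eliminate the East site.
Round 2: the Downtown lot 8, the West site 5, the Riverside lot 11. Eliminate the West site.
Round 3: the Downtown lot 8, the Riverside lot 16. The Riverside lot has a majority.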